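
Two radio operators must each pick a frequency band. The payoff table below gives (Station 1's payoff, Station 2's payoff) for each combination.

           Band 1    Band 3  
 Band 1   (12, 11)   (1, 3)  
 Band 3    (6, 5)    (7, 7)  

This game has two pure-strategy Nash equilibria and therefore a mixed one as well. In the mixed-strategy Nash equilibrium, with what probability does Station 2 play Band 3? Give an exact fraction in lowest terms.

1/2

Station 2's mix q on Band 1 must make Station 1 indifferent between Band 1 and Band 3.
Station 1's payoff from Band 1: 12q + 1(1−q). From Band 3: 6q + 7(1−q).
Set equal: 6q = 6(1−q) → q = 6/12 = 1/2.
Probability on Band 3 is 1 − 1/2 = 1/2.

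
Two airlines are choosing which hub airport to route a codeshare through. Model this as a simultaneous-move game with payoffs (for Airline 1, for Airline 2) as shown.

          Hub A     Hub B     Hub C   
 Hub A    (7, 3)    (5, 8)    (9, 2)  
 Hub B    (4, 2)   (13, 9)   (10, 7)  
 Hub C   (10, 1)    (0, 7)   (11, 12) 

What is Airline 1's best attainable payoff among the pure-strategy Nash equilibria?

13

Both Hub B is a pure NE (Airline 1: 13 ≥ 5; Airline 2: 9 ≥ 7). Airline 1 gets 13.
Both Hub C is a pure NE (Airline 1: 11 ≥ 10; Airline 2: 12 ≥ 7). Airline 1 gets 11.
Every other cell has a profitable deviation for at least one player. Highest of {13, 11} is 13.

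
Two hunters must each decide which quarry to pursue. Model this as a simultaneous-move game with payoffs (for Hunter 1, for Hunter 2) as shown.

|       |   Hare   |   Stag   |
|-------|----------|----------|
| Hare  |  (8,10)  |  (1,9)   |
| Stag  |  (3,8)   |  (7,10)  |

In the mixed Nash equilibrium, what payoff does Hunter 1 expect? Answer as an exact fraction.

53/11

Hunter 2 mixes with probability q on Hare, chosen so Hunter 1 is indifferent: 8q + 1(1−q) = 3q + 7(1−q) gives q = 6/11.
Hunter 1's expected payoff (from either row, since indifferent) is 8·6/11 + 1·5/11 = 53/11.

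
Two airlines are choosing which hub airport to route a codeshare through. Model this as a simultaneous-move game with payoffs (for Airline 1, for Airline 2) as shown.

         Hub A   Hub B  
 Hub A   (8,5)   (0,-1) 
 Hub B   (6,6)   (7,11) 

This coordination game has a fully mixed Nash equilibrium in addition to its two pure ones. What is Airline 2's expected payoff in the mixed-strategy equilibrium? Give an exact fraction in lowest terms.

61/11

Airline 1 mixes with probability p on Hub A, chosen so Airline 2 is indifferent: 5p + 6(1−p) = (-1)p + 11(1−p) gives p = 5/11.
Airline 2's expected payoff is 5·5/11 + 6·6/11 = 61/11.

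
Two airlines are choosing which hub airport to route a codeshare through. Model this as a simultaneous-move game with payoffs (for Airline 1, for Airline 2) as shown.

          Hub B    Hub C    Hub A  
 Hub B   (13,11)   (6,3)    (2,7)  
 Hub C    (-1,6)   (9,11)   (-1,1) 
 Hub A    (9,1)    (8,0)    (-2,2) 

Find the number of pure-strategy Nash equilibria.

Both Hub B: Airline 1 gets 13 (best alternative 9); Airline 2 gets 11 (best alternative 7). Neither deviates — NE.
Both Hub C: Airline 1 gets 9 (best alternative 8); Airline 2 gets 11 (best alternative 6). Neither deviates — NE.
Both Hub A is not a NE: Airline 1 would switch to Hub B (2 > -2).
No other cell survives both best-response checks, so there are 2 pure NE.

2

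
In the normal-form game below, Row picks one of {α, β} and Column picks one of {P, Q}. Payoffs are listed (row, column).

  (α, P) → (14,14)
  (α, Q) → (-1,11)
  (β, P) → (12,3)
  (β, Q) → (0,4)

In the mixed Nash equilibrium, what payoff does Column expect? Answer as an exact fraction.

Row mixes with probability p on α, chosen so Column is indifferent: 14p + 3(1−p) = 11p + 4(1−p) gives p = 1/4.
Column's expected payoff is 14·1/4 + 3·3/4 = 23/4.

23/4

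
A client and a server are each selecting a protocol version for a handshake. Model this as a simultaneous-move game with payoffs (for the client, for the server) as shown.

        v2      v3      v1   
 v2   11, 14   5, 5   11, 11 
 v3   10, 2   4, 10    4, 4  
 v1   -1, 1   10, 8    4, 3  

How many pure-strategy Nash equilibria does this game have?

2

Both v2: the client gets 11 (best alternative 10); the server gets 14 (best alternative 11). Neither deviates — NE.
(v1, v3): the client gets 10 (best alternative 5); the server gets 8 (best alternative 3). Neither deviates — NE.
Both v3 is not a NE: the client would switch to v1 (10 > 4).
No other cell survives both best-response checks, so there are 2 pure NE.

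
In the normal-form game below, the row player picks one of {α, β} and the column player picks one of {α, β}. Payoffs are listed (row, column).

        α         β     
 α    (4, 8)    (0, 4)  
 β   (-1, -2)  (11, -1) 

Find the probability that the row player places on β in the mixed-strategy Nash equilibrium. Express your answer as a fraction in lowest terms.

4/5

The row player's mix p on α must make the column player indifferent between α and β.
The column player's payoff from α: 8p + (-2)(1−p). From β: 4p + (-1)(1−p).
Set equal: 4p = 1(1−p) → p = 1/5.
Probability on β is 1 − 1/5 = 4/5.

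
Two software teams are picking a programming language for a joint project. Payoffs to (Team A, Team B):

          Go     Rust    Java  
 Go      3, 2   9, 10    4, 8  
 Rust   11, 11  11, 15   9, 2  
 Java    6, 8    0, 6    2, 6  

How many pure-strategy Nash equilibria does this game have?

Both Rust: Team A gets 11 (best alternative 9); Team B gets 15 (best alternative 11). Neither deviates — NE.
Both Go is not a NE: Team A would switch to Rust (11 > 3).
No other cell survives both best-response checks, so there is 1 pure NE.

1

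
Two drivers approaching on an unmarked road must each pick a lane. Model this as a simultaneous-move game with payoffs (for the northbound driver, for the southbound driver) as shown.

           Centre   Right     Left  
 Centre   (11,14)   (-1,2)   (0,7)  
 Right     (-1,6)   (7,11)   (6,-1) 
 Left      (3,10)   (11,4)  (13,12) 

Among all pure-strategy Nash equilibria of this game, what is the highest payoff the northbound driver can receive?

13

Both Centre is a pure NE (the northbound driver: 11 ≥ 3; the southbound driver: 14 ≥ 7). The northbound driver gets 11.
Both Left is a pure NE (the northbound driver: 13 ≥ 6; the southbound driver: 12 ≥ 10). The northbound driver gets 13.
Every other cell has a profitable deviation for at least one player. Highest of {11, 13} is 13.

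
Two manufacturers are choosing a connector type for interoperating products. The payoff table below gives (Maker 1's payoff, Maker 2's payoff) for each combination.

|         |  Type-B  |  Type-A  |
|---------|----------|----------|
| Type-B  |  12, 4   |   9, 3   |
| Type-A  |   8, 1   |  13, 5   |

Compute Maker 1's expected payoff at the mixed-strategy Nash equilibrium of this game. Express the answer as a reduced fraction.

21/2

Maker 2 mixes with probability q on Type-B, chosen so Maker 1 is indifferent: 12q + 9(1−q) = 8q + 13(1−q) gives q = 1/2.
Maker 1's expected payoff (from either row, since indifferent) is 12·1/2 + 9·1/2 = 21/2.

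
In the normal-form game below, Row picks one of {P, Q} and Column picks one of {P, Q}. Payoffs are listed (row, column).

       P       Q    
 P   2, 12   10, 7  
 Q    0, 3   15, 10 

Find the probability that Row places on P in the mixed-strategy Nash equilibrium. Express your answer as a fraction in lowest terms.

Row's mix p on P must make Column indifferent between P and Q.
Column's payoff from P: 12p + 3(1−p). From Q: 7p + 10(1−p).
Set equal: 5p = 7(1−p) → p = 7/12.

7/12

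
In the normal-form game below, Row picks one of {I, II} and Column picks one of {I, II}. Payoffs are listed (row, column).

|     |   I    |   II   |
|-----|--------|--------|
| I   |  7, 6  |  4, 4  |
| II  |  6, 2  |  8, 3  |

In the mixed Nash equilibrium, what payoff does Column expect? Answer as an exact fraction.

10/3

Row mixes with probability p on I, chosen so Column is indifferent: 6p + 2(1−p) = 4p + 3(1−p) gives p = 1/3.
Column's expected payoff is 6·1/3 + 2·2/3 = 10/3.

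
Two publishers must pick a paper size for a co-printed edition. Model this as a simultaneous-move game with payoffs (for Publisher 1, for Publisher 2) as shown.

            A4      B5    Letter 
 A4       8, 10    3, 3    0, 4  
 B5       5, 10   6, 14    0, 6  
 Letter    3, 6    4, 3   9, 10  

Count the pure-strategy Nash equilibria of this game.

Both A4: Publisher 1 gets 8 (best alternative 5); Publisher 2 gets 10 (best alternative 4). Neither deviates — NE.
Both B5: Publisher 1 gets 6 (best alternative 4); Publisher 2 gets 14 (best alternative 10). Neither deviates — NE.
Both Letter: Publisher 1 gets 9 (best alternative 0); Publisher 2 gets 10 (best alternative 6). Neither deviates — NE.
(A4, B5) is not a NE: Publisher 1 would switch to B5 (6 > 3).
No other cell survives both best-response checks, so there are 3 pure NE.

3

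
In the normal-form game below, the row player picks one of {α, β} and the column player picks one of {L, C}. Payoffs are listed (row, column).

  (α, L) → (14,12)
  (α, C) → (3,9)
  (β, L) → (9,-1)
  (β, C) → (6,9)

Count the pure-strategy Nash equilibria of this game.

(α, L): the row player gets 14 (best alternative 9); the column player gets 12 (best alternative 9). Neither deviates — NE.
(β, C): the row player gets 6 (best alternative 3); the column player gets 9 (best alternative -1). Neither deviates — NE.
(α, C) is not a NE: the row player would switch to β (6 > 3).
No other cell survives both best-response checks, so there are 2 pure NE.

2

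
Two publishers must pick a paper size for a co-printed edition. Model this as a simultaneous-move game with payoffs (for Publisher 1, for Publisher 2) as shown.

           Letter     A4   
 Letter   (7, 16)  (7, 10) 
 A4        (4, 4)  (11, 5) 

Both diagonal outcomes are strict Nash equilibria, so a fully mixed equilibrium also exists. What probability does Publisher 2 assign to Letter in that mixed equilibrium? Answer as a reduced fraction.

Publisher 2's mix q on Letter must make Publisher 1 indifferent between Letter and A4.
Publisher 1's payoff from Letter: 7q + 7(1−q). From A4: 4q + 11(1−q).
Set equal: 3q = 4(1−q) → q = 4/7.

4/7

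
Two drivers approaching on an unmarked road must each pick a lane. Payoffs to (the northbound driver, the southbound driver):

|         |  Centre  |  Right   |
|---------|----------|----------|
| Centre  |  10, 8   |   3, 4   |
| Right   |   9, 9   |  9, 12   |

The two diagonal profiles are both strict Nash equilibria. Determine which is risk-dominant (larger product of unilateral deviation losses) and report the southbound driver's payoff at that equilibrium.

At both Centre: the northbound driver loses 10 − 9 = 1 by deviating; the southbound driver loses 8 − 4 = 4. Product = 1·4 = 4.
At both Right: the northbound driver loses 9 − 3 = 6 by deviating; the southbound driver loses 12 − 9 = 3. Product = 6·3 = 18.
18 > 4, so both Right is risk-dominant. The southbound driver's payoff there is 12.

12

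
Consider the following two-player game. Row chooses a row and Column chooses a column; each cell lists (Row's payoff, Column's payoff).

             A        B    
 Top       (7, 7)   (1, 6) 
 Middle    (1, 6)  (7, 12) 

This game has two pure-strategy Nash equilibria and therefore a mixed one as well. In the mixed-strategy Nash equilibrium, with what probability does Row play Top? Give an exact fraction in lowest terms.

6/7

Row's mix p on Top must make Column indifferent between A and B.
Column's payoff from A: 7p + 6(1−p). From B: 6p + 12(1−p).
Set equal: 1p = 6(1−p) → p = 6/7.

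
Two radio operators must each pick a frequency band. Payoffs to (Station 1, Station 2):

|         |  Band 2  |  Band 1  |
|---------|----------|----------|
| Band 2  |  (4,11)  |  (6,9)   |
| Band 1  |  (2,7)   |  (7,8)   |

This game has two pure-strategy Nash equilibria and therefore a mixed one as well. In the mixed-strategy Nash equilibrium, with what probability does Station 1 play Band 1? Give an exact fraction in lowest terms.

2/3

Station 1's mix p on Band 2 must make Station 2 indifferent between Band 2 and Band 1.
Station 2's payoff from Band 2: 11p + 7(1−p). From Band 1: 9p + 8(1−p).
Set equal: 2p = 1(1−p) → p = 1/3.
Probability on Band 1 is 1 − 1/3 = 2/3.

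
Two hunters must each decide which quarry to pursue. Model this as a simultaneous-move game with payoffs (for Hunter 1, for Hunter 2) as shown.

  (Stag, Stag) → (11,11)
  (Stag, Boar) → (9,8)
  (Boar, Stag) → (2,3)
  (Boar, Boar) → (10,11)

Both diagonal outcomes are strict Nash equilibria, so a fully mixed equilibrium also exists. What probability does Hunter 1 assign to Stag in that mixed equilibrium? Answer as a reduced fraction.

Hunter 1's mix p on Stag must make Hunter 2 indifferent between Stag and Boar.
Hunter 2's payoff from Stag: 11p + 3(1−p). From Boar: 8p + 11(1−p).
Set equal: 3p = 8(1−p) → p = 8/11.

8/11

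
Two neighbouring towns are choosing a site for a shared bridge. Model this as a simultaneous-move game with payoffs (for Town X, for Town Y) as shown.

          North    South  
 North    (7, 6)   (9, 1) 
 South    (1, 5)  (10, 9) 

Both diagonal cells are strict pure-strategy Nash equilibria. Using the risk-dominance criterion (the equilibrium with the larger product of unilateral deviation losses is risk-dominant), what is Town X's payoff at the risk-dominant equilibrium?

7

At both North: Town X loses 7 − 1 = 6 by deviating; Town Y loses 6 − 1 = 5. Product = 6·5 = 30.
At both South: Town X loses 10 − 9 = 1 by deviating; Town Y loses 9 − 5 = 4. Product = 1·4 = 4.
30 > 4, so both North is risk-dominant. Town X's payoff there is 7.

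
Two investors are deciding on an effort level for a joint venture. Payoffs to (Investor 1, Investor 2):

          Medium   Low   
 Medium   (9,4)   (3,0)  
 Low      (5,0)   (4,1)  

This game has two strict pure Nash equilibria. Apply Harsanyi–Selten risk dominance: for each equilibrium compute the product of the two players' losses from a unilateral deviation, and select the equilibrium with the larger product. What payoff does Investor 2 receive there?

At both Medium: Investor 1 loses 9 − 5 = 4 by deviating; Investor 2 loses 4 − 0 = 4. Product = 4·4 = 16.
At both Low: Investor 1 loses 4 − 3 = 1 by deviating; Investor 2 loses 1 − 0 = 1. Product = 1·1 = 1.
16 > 1, so both Medium is risk-dominant. Investor 2's payoff there is 4.

4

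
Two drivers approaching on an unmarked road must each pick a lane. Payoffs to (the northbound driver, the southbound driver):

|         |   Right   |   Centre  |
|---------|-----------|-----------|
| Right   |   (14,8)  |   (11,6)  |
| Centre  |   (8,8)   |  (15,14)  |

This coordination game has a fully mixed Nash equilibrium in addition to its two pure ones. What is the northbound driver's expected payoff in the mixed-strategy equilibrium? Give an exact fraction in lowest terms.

The southbound driver mixes with probability q on Right, chosen so the northbound driver is indifferent: 14q + 11(1−q) = 8q + 15(1−q) gives q = 2/5.
The northbound driver's expected payoff (from either row, since indifferent) is 14·2/5 + 11·3/5 = 61/5.

61/5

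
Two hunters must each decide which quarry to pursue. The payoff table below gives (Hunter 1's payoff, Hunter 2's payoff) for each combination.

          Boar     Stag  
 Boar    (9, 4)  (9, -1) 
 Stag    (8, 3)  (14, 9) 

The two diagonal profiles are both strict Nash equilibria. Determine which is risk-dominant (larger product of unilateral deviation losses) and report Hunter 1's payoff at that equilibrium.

14

At both Boar: Hunter 1 loses 9 − 8 = 1 by deviating; Hunter 2 loses 4 − (-1) = 5. Product = 1·5 = 5.
At both Stag: Hunter 1 loses 14 − 9 = 5 by deviating; Hunter 2 loses 9 − 3 = 6. Product = 5·6 = 30.
30 > 5, so both Stag is risk-dominant. Hunter 1's payoff there is 14.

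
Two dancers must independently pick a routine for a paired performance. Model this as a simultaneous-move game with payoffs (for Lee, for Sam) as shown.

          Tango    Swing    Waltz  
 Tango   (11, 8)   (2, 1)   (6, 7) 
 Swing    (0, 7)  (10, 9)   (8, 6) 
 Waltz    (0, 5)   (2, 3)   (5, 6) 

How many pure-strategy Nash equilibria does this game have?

Both Tango: Lee gets 11 (best alternative 0); Sam gets 8 (best alternative 7). Neither deviates — NE.
Both Swing: Lee gets 10 (best alternative 2); Sam gets 9 (best alternative 7). Neither deviates — NE.
Both Waltz is not a NE: Lee would switch to Swing (8 > 5).
No other cell survives both best-response checks, so there are 2 pure NE.

2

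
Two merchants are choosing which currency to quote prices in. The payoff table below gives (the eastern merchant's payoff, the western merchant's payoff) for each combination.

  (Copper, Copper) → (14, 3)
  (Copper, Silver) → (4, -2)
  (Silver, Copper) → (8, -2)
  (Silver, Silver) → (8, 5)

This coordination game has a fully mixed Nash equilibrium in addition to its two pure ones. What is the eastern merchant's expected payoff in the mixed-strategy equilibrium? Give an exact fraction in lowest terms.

8

The western merchant mixes with probability q on Copper, chosen so the eastern merchant is indifferent: 14q + 4(1−q) = 8q + 8(1−q) gives q = 2/5.
The eastern merchant's expected payoff (from either row, since indifferent) is 14·2/5 + 4·3/5 = 8.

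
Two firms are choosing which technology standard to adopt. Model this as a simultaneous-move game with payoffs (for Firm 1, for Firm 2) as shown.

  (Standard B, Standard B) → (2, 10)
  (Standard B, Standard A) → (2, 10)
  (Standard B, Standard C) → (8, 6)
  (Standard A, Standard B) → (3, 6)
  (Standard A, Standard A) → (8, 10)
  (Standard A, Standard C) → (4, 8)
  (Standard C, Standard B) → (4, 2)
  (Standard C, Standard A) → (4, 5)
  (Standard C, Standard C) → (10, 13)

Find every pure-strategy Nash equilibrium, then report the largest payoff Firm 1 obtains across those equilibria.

10

Both Standard A is a pure NE (Firm 1: 8 ≥ 4; Firm 2: 10 ≥ 8). Firm 1 gets 8.
Both Standard C is a pure NE (Firm 1: 10 ≥ 8; Firm 2: 13 ≥ 5). Firm 1 gets 10.
Every other cell has a profitable deviation for at least one player. Highest of {8, 10} is 10.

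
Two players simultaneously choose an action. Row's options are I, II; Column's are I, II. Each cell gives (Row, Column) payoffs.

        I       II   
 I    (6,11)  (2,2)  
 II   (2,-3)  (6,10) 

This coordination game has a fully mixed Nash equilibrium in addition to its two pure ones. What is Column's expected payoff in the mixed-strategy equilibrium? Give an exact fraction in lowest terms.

58/11

Row mixes with probability p on I, chosen so Column is indifferent: 11p + (-3)(1−p) = 2p + 10(1−p) gives p = 13/22.
Column's expected payoff is 11·13/22 + (-3)·9/22 = 58/11.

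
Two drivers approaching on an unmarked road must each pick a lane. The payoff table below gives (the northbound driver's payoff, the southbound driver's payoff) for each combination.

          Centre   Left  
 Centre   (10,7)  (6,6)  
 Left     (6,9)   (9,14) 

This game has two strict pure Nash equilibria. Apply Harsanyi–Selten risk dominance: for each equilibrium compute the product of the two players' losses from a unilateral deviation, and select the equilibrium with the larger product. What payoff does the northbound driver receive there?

At both Centre: the northbound driver loses 10 − 6 = 4 by deviating; the southbound driver loses 7 − 6 = 1. Product = 4·1 = 4.
At both Left: the northbound driver loses 9 − 6 = 3 by deviating; the southbound driver loses 14 − 9 = 5. Product = 3·5 = 15.
15 > 4, so both Left is risk-dominant. The northbound driver's payoff there is 9.

9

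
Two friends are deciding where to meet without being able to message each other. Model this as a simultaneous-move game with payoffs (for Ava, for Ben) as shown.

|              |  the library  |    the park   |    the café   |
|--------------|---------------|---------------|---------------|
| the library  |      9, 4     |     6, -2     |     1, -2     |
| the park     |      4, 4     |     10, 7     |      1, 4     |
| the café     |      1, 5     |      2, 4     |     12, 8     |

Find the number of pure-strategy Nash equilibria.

Both the library: Ava gets 9 (best alternative 4); Ben gets 4 (best alternative -2). Neither deviates — NE.
Both the park: Ava gets 10 (best alternative 6); Ben gets 7 (best alternative 4). Neither deviates — NE.
Both the café: Ava gets 12 (best alternative 1); Ben gets 8 (best alternative 5). Neither deviates — NE.
(the café, the library) is not a NE: Ava would switch to the library (9 > 1).
No other cell survives both best-response checks, so there are 3 pure NE.

3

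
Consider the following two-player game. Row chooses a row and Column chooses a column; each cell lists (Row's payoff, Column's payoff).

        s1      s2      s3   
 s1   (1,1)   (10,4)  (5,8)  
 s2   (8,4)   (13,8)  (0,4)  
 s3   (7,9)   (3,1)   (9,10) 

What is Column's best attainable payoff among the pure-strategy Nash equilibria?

10

Both s2 is a pure NE (Row: 13 ≥ 10; Column: 8 ≥ 4). Column gets 8.
Both s3 is a pure NE (Row: 9 ≥ 5; Column: 10 ≥ 9). Column gets 10.
Every other cell has a profitable deviation for at least one player. Highest of {8, 10} is 10.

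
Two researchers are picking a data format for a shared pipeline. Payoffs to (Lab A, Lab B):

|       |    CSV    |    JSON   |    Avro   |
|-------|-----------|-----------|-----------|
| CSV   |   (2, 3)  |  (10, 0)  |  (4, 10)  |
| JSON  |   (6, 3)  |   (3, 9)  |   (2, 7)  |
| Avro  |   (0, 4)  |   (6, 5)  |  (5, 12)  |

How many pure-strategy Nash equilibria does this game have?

Both Avro: Lab A gets 5 (best alternative 4); Lab B gets 12 (best alternative 5). Neither deviates — NE.
Both CSV is not a NE: Lab A would switch to JSON (6 > 2).
No other cell survives both best-response checks, so there is 1 pure NE.

1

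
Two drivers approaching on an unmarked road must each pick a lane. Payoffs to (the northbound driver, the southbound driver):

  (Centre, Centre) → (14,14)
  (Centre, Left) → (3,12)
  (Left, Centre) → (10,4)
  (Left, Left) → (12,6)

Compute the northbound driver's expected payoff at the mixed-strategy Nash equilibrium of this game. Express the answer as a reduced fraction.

138/13

The southbound driver mixes with probability q on Centre, chosen so the northbound driver is indifferent: 14q + 3(1−q) = 10q + 12(1−q) gives q = 9/13.
The northbound driver's expected payoff (from either row, since indifferent) is 14·9/13 + 3·4/13 = 138/13.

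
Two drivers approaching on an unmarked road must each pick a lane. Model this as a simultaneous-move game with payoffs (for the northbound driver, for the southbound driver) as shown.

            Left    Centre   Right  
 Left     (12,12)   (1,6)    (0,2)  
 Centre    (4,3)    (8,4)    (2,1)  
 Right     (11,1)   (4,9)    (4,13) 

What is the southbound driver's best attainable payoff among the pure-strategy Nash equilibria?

Both Left is a pure NE (the northbound driver: 12 ≥ 11; the southbound driver: 12 ≥ 6). The southbound driver gets 12.
Both Centre is a pure NE (the northbound driver: 8 ≥ 4; the southbound driver: 4 ≥ 3). The southbound driver gets 4.
Both Right is a pure NE (the northbound driver: 4 ≥ 2; the southbound driver: 13 ≥ 9). The southbound driver gets 13.
Every other cell has a profitable deviation for at least one player. Highest of {12, 4, 13} is 13.

13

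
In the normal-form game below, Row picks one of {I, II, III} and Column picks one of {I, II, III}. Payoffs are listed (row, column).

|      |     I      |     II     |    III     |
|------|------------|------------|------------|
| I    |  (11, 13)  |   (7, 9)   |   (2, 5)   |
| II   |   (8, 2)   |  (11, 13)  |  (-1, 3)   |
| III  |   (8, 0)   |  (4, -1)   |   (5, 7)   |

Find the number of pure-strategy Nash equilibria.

Both I: Row gets 11 (best alternative 8); Column gets 13 (best alternative 9). Neither deviates — NE.
Both II: Row gets 11 (best alternative 7); Column gets 13 (best alternative 3). Neither deviates — NE.
Both III: Row gets 5 (best alternative 2); Column gets 7 (best alternative 0). Neither deviates — NE.
(III, II) is not a NE: Row would switch to II (11 > 4).
No other cell survives both best-response checks, so there are 3 pure NE.

3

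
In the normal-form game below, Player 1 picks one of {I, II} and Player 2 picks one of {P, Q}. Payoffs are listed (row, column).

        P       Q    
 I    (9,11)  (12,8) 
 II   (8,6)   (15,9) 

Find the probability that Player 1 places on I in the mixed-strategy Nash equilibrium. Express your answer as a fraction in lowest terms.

1/2

Player 1's mix p on I must make Player 2 indifferent between P and Q.
Player 2's payoff from P: 11p + 6(1−p). From Q: 8p + 9(1−p).
Set equal: 3p = 3(1−p) → p = 3/6 = 1/2.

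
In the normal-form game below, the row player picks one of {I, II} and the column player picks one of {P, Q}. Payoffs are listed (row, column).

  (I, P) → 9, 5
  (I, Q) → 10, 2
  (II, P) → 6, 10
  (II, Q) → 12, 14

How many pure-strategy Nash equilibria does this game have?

(I, P): the row player gets 9 (best alternative 6); the column player gets 5 (best alternative 2). Neither deviates — NE.
(II, Q): the row player gets 12 (best alternative 10); the column player gets 14 (best alternative 10). Neither deviates — NE.
(I, Q) is not a NE: the row player would switch to II (12 > 10).
No other cell survives both best-response checks, so there are 2 pure NE.

2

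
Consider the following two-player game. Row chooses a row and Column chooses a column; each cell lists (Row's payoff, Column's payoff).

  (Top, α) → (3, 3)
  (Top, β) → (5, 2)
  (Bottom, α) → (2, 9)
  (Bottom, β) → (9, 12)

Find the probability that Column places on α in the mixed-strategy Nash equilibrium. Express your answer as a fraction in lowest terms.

Column's mix q on α must make Row indifferent between Top and Bottom.
Row's payoff from Top: 3q + 5(1−q). From Bottom: 2q + 9(1−q).
Set equal: 1q = 4(1−q) → q = 4/5.

4/5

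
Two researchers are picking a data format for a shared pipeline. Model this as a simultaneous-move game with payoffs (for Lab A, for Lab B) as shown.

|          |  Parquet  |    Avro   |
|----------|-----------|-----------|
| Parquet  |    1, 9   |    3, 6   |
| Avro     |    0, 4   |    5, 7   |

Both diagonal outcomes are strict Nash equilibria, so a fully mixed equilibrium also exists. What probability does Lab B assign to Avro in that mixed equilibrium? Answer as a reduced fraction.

Lab B's mix q on Parquet must make Lab A indifferent between Parquet and Avro.
Lab A's payoff from Parquet: 1q + 3(1−q). From Avro: 0q + 5(1−q).
Set equal: 1q = 2(1−q) → q = 2/3.
Probability on Avro is 1 − 2/3 = 1/3.

1/3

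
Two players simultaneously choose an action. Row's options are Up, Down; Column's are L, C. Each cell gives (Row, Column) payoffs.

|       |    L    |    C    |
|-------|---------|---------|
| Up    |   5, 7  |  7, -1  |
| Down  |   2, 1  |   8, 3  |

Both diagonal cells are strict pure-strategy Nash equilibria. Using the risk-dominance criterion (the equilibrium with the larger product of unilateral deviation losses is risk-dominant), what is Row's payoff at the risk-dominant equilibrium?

At (Up, L): Row loses 5 − 2 = 3 by deviating; Column loses 7 − (-1) = 8. Product = 3·8 = 24.
At (Down, C): Row loses 8 − 7 = 1 by deviating; Column loses 3 − 1 = 2. Product = 1·2 = 2.
24 > 2, so (Up, L) is risk-dominant. Row's payoff there is 5.

5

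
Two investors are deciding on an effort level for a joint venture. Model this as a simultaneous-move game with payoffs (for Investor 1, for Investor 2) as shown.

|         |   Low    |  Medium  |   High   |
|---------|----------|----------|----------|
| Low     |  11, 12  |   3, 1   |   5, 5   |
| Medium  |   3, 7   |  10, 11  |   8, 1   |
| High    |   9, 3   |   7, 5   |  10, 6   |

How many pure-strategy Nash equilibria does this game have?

3

Both Low: Investor 1 gets 11 (best alternative 9); Investor 2 gets 12 (best alternative 5). Neither deviates — NE.
Both Medium: Investor 1 gets 10 (best alternative 7); Investor 2 gets 11 (best alternative 7). Neither deviates — NE.
Both High: Investor 1 gets 10 (best alternative 8); Investor 2 gets 6 (best alternative 5). Neither deviates — NE.
(Low, Medium) is not a NE: Investor 1 would switch to Medium (10 > 3).
No other cell survives both best-response checks, so there are 3 pure NE.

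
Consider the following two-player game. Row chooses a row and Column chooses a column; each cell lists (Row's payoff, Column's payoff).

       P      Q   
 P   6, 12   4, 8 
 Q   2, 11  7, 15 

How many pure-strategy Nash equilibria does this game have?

Both P: Row gets 6 (best alternative 2); Column gets 12 (best alternative 8). Neither deviates — NE.
Both Q: Row gets 7 (best alternative 4); Column gets 15 (best alternative 11). Neither deviates — NE.
(Q, P) is not a NE: Row would switch to P (6 > 2).
No other cell survives both best-response checks, so there are 2 pure NE.

2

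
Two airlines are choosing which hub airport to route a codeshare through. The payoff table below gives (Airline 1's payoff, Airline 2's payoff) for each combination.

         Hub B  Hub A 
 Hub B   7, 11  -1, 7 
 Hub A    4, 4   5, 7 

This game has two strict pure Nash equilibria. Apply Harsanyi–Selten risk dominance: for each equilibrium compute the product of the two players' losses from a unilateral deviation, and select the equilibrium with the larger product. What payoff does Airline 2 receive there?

7

At both Hub B: Airline 1 loses 7 − 4 = 3 by deviating; Airline 2 loses 11 − 7 = 4. Product = 3·4 = 12.
At both Hub A: Airline 1 loses 5 − (-1) = 6 by deviating; Airline 2 loses 7 − 4 = 3. Product = 6·3 = 18.
18 > 12, so both Hub A is risk-dominant. Airline 2's payoff there is 7.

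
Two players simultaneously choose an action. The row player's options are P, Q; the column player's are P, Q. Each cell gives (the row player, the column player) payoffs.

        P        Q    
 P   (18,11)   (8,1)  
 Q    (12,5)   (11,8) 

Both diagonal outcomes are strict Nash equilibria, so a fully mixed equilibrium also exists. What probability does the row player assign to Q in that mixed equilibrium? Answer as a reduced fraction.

10/13

The row player's mix p on P must make the column player indifferent between P and Q.
The column player's payoff from P: 11p + 5(1−p). From Q: 1p + 8(1−p).
Set equal: 10p = 3(1−p) → p = 3/13.
Probability on Q is 1 − 3/13 = 10/13.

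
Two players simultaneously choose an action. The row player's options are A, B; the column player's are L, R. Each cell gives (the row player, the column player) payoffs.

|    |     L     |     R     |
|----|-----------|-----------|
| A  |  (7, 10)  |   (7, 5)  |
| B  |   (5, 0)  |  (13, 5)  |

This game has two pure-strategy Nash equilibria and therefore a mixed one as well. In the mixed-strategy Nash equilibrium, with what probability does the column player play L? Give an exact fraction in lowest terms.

The column player's mix q on L must make the row player indifferent between A and B.
The row player's payoff from A: 7q + 7(1−q). From B: 5q + 13(1−q).
Set equal: 2q = 6(1−q) → q = 6/8 = 3/4.

3/4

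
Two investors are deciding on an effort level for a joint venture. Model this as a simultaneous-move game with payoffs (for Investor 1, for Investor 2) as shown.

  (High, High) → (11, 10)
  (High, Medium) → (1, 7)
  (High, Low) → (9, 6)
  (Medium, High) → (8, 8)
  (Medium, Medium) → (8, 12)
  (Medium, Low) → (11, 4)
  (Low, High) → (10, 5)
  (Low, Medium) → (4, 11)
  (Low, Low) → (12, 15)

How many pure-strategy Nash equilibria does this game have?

3

Both High: Investor 1 gets 11 (best alternative 10); Investor 2 gets 10 (best alternative 7). Neither deviates — NE.
Both Medium: Investor 1 gets 8 (best alternative 4); Investor 2 gets 12 (best alternative 8). Neither deviates — NE.
Both Low: Investor 1 gets 12 (best alternative 11); Investor 2 gets 15 (best alternative 11). Neither deviates — NE.
(High, Medium) is not a NE: Investor 1 would switch to Medium (8 > 1).
No other cell survives both best-response checks, so there are 3 pure NE.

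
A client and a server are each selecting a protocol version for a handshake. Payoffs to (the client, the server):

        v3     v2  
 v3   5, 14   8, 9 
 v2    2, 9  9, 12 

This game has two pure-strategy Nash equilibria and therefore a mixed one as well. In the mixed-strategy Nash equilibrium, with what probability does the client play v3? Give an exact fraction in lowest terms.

The client's mix p on v3 must make the server indifferent between v3 and v2.
The server's payoff from v3: 14p + 9(1−p). From v2: 9p + 12(1−p).
Set equal: 5p = 3(1−p) → p = 3/8.

3/8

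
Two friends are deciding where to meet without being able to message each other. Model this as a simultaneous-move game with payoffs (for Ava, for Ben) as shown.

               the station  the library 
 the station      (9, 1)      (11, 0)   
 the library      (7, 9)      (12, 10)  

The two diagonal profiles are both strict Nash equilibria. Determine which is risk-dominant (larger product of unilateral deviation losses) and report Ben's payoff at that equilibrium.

1

At both the station: Ava loses 9 − 7 = 2 by deviating; Ben loses 1 − 0 = 1. Product = 2·1 = 2.
At both the library: Ava loses 12 − 11 = 1 by deviating; Ben loses 10 − 9 = 1. Product = 1·1 = 1.
2 > 1, so both the station is risk-dominant. Ben's payoff there is 1.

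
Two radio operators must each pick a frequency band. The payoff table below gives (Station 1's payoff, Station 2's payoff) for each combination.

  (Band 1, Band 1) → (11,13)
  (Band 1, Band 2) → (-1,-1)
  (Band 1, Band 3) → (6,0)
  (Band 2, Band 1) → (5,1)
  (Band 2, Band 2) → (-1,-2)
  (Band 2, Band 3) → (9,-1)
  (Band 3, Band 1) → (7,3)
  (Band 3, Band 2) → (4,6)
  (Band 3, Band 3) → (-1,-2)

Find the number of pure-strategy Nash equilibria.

Both Band 1: Station 1 gets 11 (best alternative 7); Station 2 gets 13 (best alternative 0). Neither deviates — NE.
(Band 3, Band 2): Station 1 gets 4 (best alternative -1); Station 2 gets 6 (best alternative 3). Neither deviates — NE.
Both Band 2 is not a NE: Station 1 would switch to Band 3 (4 > -1).
No other cell survives both best-response checks, so there are 2 pure NE.

2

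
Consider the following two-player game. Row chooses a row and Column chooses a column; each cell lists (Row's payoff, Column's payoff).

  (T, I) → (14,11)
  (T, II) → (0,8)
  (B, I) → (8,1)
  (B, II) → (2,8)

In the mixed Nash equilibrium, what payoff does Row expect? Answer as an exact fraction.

Column mixes with probability q on I, chosen so Row is indifferent: 14q + 0(1−q) = 8q + 2(1−q) gives q = 1/4.
Row's expected payoff (from either row, since indifferent) is 14·1/4 + 0·3/4 = 7/2.

7/2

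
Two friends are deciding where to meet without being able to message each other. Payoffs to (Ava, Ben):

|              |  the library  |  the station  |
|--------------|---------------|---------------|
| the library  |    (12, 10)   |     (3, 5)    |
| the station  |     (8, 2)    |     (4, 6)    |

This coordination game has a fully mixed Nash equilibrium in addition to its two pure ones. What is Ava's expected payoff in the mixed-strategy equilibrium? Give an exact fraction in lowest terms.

Ben mixes with probability q on the library, chosen so Ava is indifferent: 12q + 3(1−q) = 8q + 4(1−q) gives q = 1/5.
Ava's expected payoff (from either row, since indifferent) is 12·1/5 + 3·4/5 = 24/5.

24/5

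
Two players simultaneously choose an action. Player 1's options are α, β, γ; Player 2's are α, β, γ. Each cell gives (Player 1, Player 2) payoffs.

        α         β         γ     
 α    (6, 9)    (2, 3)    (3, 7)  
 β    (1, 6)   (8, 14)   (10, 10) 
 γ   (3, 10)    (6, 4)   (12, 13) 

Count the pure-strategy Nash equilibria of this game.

3

Both α: Player 1 gets 6 (best alternative 3); Player 2 gets 9 (best alternative 7). Neither deviates — NE.
Both β: Player 1 gets 8 (best alternative 6); Player 2 gets 14 (best alternative 10). Neither deviates — NE.
Both γ: Player 1 gets 12 (best alternative 10); Player 2 gets 13 (best alternative 10). Neither deviates — NE.
(β, α) is not a NE: Player 1 would switch to α (6 > 1).
No other cell survives both best-response checks, so there are 3 pure NE.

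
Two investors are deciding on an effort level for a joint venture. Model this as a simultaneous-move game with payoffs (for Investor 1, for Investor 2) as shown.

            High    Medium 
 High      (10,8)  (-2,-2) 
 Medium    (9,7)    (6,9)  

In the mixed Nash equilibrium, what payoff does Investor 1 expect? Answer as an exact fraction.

Investor 2 mixes with probability q on High, chosen so Investor 1 is indifferent: 10q + (-2)(1−q) = 9q + 6(1−q) gives q = 8/9.
Investor 1's expected payoff (from either row, since indifferent) is 10·8/9 + (-2)·1/9 = 26/3.

26/3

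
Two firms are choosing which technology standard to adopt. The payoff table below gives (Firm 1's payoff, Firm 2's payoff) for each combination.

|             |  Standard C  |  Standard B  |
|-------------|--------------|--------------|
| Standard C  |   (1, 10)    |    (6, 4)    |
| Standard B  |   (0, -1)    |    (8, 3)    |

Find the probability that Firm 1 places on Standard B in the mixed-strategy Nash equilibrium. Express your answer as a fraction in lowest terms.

Firm 1's mix p on Standard C must make Firm 2 indifferent between Standard C and Standard B.
Firm 2's payoff from Standard C: 10p + (-1)(1−p). From Standard B: 4p + 3(1−p).
Set equal: 6p = 4(1−p) → p = 4/10 = 2/5.
Probability on Standard B is 1 − 2/5 = 3/5.

3/5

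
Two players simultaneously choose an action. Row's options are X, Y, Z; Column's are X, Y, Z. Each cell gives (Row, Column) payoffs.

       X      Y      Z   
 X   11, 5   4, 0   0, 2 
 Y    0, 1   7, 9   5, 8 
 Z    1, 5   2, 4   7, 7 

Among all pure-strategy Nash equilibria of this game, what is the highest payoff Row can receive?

11

Both X is a pure NE (Row: 11 ≥ 1; Column: 5 ≥ 2). Row gets 11.
Both Y is a pure NE (Row: 7 ≥ 4; Column: 9 ≥ 8). Row gets 7.
Both Z is a pure NE (Row: 7 ≥ 5; Column: 7 ≥ 5). Row gets 7.
Every other cell has a profitable deviation for at least one player. Highest of {11, 7, 7} is 11.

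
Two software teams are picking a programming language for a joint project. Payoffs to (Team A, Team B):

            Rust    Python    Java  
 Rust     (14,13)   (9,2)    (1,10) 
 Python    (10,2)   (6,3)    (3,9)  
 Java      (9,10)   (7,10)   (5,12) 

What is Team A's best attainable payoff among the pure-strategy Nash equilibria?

14

Both Rust is a pure NE (Team A: 14 ≥ 10; Team B: 13 ≥ 10). Team A gets 14.
Both Java is a pure NE (Team A: 5 ≥ 3; Team B: 12 ≥ 10). Team A gets 5.
Every other cell has a profitable deviation for at least one player. Highest of {14, 5} is 14.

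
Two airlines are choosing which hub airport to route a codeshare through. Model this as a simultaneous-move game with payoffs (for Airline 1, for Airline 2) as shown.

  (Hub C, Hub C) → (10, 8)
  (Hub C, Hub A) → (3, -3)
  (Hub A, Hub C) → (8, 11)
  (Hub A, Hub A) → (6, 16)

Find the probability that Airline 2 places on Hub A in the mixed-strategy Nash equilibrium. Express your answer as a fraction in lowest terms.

Airline 2's mix q on Hub C must make Airline 1 indifferent between Hub C and Hub A.
Airline 1's payoff from Hub C: 10q + 3(1−q). From Hub A: 8q + 6(1−q).
Set equal: 2q = 3(1−q) → q = 3/5.
Probability on Hub A is 1 − 3/5 = 2/5.

2/5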